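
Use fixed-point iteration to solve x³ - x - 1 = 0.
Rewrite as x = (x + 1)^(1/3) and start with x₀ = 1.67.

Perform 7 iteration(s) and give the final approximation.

Equation: x³ - x - 1 = 0
Fixed-point form: x = (x + 1)^(1/3)
x₀ = 1.67

x_1 = g(1.670000) = 1.387300
x_2 = g(1.387300) = 1.336500
x_3 = g(1.336500) = 1.326952
x_4 = g(1.326952) = 1.325142
x_5 = g(1.325142) = 1.324799
x_6 = g(1.324799) = 1.324733
x_7 = g(1.324733) = 1.324721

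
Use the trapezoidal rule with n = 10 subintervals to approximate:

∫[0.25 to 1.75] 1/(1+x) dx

f(x) = 1/(1+x)
a = 0.25, b = 1.75, n = 10
h = (b - a)/n = 0.150000

Trapezoidal rule: (h/2)[f(x₀) + 2f(x₁) + 2f(x₂) + ... + f(xₙ)]

x_0 = 0.2500, f(x_0) = 0.800000, coefficient = 1
x_1 = 0.4000, f(x_1) = 0.714286, coefficient = 2
x_2 = 0.5500, f(x_2) = 0.645161, coefficient = 2
x_3 = 0.7000, f(x_3) = 0.588235, coefficient = 2
x_4 = 0.8500, f(x_4) = 0.540541, coefficient = 2
x_5 = 1.0000, f(x_5) = 0.500000, coefficient = 2
x_6 = 1.1500, f(x_6) = 0.465116, coefficient = 2
x_7 = 1.3000, f(x_7) = 0.434783, coefficient = 2
x_8 = 1.4500, f(x_8) = 0.408163, coefficient = 2
x_9 = 1.6000, f(x_9) = 0.384615, coefficient = 2
x_10 = 1.7500, f(x_10) = 0.363636, coefficient = 1

I ≈ (0.150000/2) × 10.525437 = 0.789408
Exact value: 0.788457
Error: 0.000950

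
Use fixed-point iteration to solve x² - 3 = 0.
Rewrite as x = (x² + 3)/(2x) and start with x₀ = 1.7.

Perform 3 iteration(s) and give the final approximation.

Equation: x² - 3 = 0
Fixed-point form: x = (x² + 3)/(2x)
x₀ = 1.7

x_1 = g(1.700000) = 1.732353
x_2 = g(1.732353) = 1.732051
x_3 = g(1.732051) = 1.732051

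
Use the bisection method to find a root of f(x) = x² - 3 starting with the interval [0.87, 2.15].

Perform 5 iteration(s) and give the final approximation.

f(x) = x² - 3
Initial interval: [0.87, 2.15]

Iteration 1:
  c_1 = (0.870000 + 2.150000)/2 = 1.510000
  f(c_1) = f(1.510000) = -0.719900
  f(a) × f(c) ≥ 0, new interval: [1.510000, 2.150000]
Iteration 2:
  c_2 = (1.510000 + 2.150000)/2 = 1.830000
  f(c_2) = f(1.830000) = 0.348900
  f(a) × f(c) < 0, new interval: [1.510000, 1.830000]
Iteration 3:
  c_3 = (1.510000 + 1.830000)/2 = 1.670000
  f(c_3) = f(1.670000) = -0.211100
  f(a) × f(c) ≥ 0, new interval: [1.670000, 1.830000]
Iteration 4:
  c_4 = (1.670000 + 1.830000)/2 = 1.750000
  f(c_4) = f(1.750000) = 0.062500
  f(a) × f(c) < 0, new interval: [1.670000, 1.750000]
Iteration 5:
  c_5 = (1.670000 + 1.750000)/2 = 1.710000
  f(c_5) = f(1.710000) = -0.075900
  f(a) × f(c) ≥ 0, new interval: [1.710000, 1.750000]

After 5 iteration(s), the approximation is c_5 = 1.710000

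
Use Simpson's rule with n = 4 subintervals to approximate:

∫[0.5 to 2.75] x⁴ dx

f(x) = x⁴
a = 0.5, b = 2.75, n = 4
h = (b - a)/n = 0.562500

Simpson's rule: (h/3)[f(x₀) + 4f(x₁) + 2f(x₂) + ... + f(xₙ)]

x_0 = 0.5000, f(x_0) = 0.062500, coefficient = 1
x_1 = 1.0625, f(x_1) = 1.274429, coefficient = 4
x_2 = 1.6250, f(x_2) = 6.972900, coefficient = 2
x_3 = 2.1875, f(x_3) = 22.897720, coefficient = 4
x_4 = 2.7500, f(x_4) = 57.191406, coefficient = 1

I ≈ (0.562500/3) × 167.888306 = 31.479057
Exact value: 31.449023
Error: 0.030034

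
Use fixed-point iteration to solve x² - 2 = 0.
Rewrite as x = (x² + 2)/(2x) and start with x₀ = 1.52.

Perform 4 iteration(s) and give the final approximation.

Equation: x² - 2 = 0
Fixed-point form: x = (x² + 2)/(2x)
x₀ = 1.52

x_1 = g(1.520000) = 1.417895
x_2 = g(1.417895) = 1.414218
x_3 = g(1.414218) = 1.414214
x_4 = g(1.414214) = 1.414214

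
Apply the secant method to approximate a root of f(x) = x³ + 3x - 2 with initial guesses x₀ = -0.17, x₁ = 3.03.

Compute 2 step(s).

f(x) = x³ + 3x - 2
x₀ = -0.17, x₁ = 3.03

Secant formula: x_{n+1} = x_n - f(x_n)(x_n - x_{n-1})/(f(x_n) - f(x_{n-1}))

Iteration 1:
  f(-0.170000) = -2.514913
  f(3.030000) = 34.908127
  x_2 = 3.030000 - 34.908127×(3.030000 - (-0.170000))/(34.908127 - (-2.514913))
       = 0.045047
Iteration 2:
  f(3.030000) = 34.908127
  f(0.045047) = -1.864767
  x_3 = 0.045047 - (-1.864767)×(0.045047 - 3.030000)/(-1.864767 - 34.908127)
       = 0.196415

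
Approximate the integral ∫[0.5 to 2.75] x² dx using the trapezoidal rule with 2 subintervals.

f(x) = x²
a = 0.5, b = 2.75, n = 2
h = (b - a)/n = 1.125000

Trapezoidal rule: (h/2)[f(x₀) + 2f(x₁) + 2f(x₂) + ... + f(xₙ)]

x_0 = 0.5000, f(x_0) = 0.250000, coefficient = 1
x_1 = 1.6250, f(x_1) = 2.640625, coefficient = 2
x_2 = 2.7500, f(x_2) = 7.562500, coefficient = 1

I ≈ (1.125000/2) × 13.093750 = 7.365234
Exact value: 6.890625
Error: 0.474609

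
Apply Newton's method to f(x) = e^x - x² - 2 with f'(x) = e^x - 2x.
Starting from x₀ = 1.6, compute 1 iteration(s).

f(x) = e^x - x² - 2
f'(x) = e^x - 2x
x₀ = 1.6

Newton-Raphson formula: x_{n+1} = x_n - f(x_n)/f'(x_n)

Iteration 1:
  f(1.600000) = 0.393032
  f'(1.600000) = 1.753032
  x_1 = 1.600000 - 0.393032/1.753032 = 1.375799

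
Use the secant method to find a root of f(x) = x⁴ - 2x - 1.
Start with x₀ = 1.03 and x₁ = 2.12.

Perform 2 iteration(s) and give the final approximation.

f(x) = x⁴ - 2x - 1
x₀ = 1.03, x₁ = 2.12

Secant formula: x_{n+1} = x_n - f(x_n)(x_n - x_{n-1})/(f(x_n) - f(x_{n-1}))

Iteration 1:
  f(1.030000) = -1.934491
  f(2.120000) = 14.959631
  x_2 = 2.120000 - 14.959631×(2.120000 - 1.030000)/(14.959631 - (-1.934491))
       = 1.154812
Iteration 2:
  f(2.120000) = 14.959631
  f(1.154812) = -1.531158
  x_3 = 1.154812 - (-1.531158)×(1.154812 - 2.120000)/(-1.531158 - 14.959631)
       = 1.244429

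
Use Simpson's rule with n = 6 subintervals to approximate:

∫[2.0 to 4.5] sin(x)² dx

f(x) = sin(x)²
a = 2.0, b = 4.5, n = 6
h = (b - a)/n = 0.416667

Simpson's rule: (h/3)[f(x₀) + 4f(x₁) + 2f(x₂) + ... + f(xₙ)]

x_0 = 2.0000, f(x_0) = 0.826822, coefficient = 1
x_1 = 2.4167, f(x_1) = 0.439675, coefficient = 4
x_2 = 2.8333, f(x_2) = 0.092052, coefficient = 2
x_3 = 3.2500, f(x_3) = 0.011706, coefficient = 4
x_4 = 3.6667, f(x_4) = 0.251279, coefficient = 2
x_5 = 4.0833, f(x_5) = 0.653807, coefficient = 4
x_6 = 4.5000, f(x_6) = 0.955565, coefficient = 1

I ≈ (0.416667/3) × 6.889802 = 0.956917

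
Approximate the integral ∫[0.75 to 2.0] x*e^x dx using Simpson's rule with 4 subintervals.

f(x) = x*e^x
a = 0.75, b = 2.0, n = 4
h = (b - a)/n = 0.312500

Simpson's rule: (h/3)[f(x₀) + 4f(x₁) + 2f(x₂) + ... + f(xₙ)]

x_0 = 0.7500, f(x_0) = 1.587750, coefficient = 1
x_1 = 1.0625, f(x_1) = 3.074446, coefficient = 4
x_2 = 1.3750, f(x_2) = 5.438230, coefficient = 2
x_3 = 1.6875, f(x_3) = 9.122539, coefficient = 4
x_4 = 2.0000, f(x_4) = 14.778112, coefficient = 1

I ≈ (0.312500/3) × 76.030261 = 7.919819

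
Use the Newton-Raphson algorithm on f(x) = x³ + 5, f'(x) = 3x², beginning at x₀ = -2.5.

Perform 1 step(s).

f(x) = x³ + 5
f'(x) = 3x²
x₀ = -2.5

Newton-Raphson formula: x_{n+1} = x_n - f(x_n)/f'(x_n)

Iteration 1:
  f(-2.500000) = -10.625000
  f'(-2.500000) = 18.750000
  x_1 = -2.500000 - (-10.625000)/18.750000 = -1.933333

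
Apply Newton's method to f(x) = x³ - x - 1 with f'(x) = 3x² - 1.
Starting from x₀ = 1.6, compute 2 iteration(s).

f(x) = x³ - x - 1
f'(x) = 3x² - 1
x₀ = 1.6

Newton-Raphson formula: x_{n+1} = x_n - f(x_n)/f'(x_n)

Iteration 1:
  f(1.600000) = 1.496000
  f'(1.600000) = 6.680000
  x_1 = 1.600000 - 1.496000/6.680000 = 1.376048
Iteration 2:
  f(1.376048) = 0.229510
  f'(1.376048) = 4.680524
  x_2 = 1.376048 - 0.229510/4.680524 = 1.327013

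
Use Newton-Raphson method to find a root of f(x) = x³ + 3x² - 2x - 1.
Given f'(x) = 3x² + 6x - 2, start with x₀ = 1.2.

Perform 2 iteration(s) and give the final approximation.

f(x) = x³ + 3x² - 2x - 1
f'(x) = 3x² + 6x - 2
x₀ = 1.2

Newton-Raphson formula: x_{n+1} = x_n - f(x_n)/f'(x_n)

Iteration 1:
  f(1.200000) = 2.648000
  f'(1.200000) = 9.520000
  x_1 = 1.200000 - 2.648000/9.520000 = 0.921849
Iteration 2:
  f(0.921849) = 0.489110
  f'(0.921849) = 6.080508
  x_2 = 0.921849 - 0.489110/6.080508 = 0.841410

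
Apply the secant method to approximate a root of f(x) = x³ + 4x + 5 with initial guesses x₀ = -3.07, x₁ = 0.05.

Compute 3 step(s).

f(x) = x³ + 4x + 5
x₀ = -3.07, x₁ = 0.05

Secant formula: x_{n+1} = x_n - f(x_n)(x_n - x_{n-1})/(f(x_n) - f(x_{n-1}))

Iteration 1:
  f(-3.070000) = -36.214443
  f(0.050000) = 5.200125
  x_2 = 0.050000 - 5.200125×(0.050000 - (-3.070000))/(5.200125 - (-36.214443))
       = -0.341756
Iteration 2:
  f(0.050000) = 5.200125
  f(-0.341756) = 3.593061
  x_3 = -0.341756 - 3.593061×(-0.341756 - 0.050000)/(3.593061 - 5.200125)
       = -1.217640
Iteration 3:
  f(-0.341756) = 3.593061
  f(-1.217640) = -1.675892
  x_4 = -1.217640 - (-1.675892)×(-1.217640 - (-0.341756))/(-1.675892 - 3.593061)
       = -0.939048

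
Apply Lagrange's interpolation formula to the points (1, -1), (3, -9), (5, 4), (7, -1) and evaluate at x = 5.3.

Lagrange interpolation formula:
P(x) = Σ yᵢ × Lᵢ(x)
where Lᵢ(x) = Π_{j≠i} (x - xⱼ)/(xᵢ - xⱼ)

L_0(5.3) = (5.3 - 3)/(1 - 3) × (5.3 - 5)/(1 - 5) × (5.3 - 7)/(1 - 7) = 0.024437
L_1(5.3) = (5.3 - 1)/(3 - 1) × (5.3 - 5)/(3 - 5) × (5.3 - 7)/(3 - 7) = -0.137062
L_2(5.3) = (5.3 - 1)/(5 - 1) × (5.3 - 3)/(5 - 3) × (5.3 - 7)/(5 - 7) = 1.050812
L_3(5.3) = (5.3 - 1)/(7 - 1) × (5.3 - 3)/(7 - 3) × (5.3 - 5)/(7 - 5) = 0.061812

P(5.3) = (-1)×L_0(5.3) + (-9)×L_1(5.3) + 4×L_2(5.3) + (-1)×L_3(5.3)
P(5.3) = 5.350562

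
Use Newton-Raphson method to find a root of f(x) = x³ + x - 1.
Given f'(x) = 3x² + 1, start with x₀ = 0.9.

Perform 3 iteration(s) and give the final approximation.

f(x) = x³ + x - 1
f'(x) = 3x² + 1
x₀ = 0.9

Newton-Raphson formula: x_{n+1} = x_n - f(x_n)/f'(x_n)

Iteration 1:
  f(0.900000) = 0.629000
  f'(0.900000) = 3.430000
  x_1 = 0.900000 - 0.629000/3.430000 = 0.716618
Iteration 2:
  f(0.716618) = 0.084631
  f'(0.716618) = 2.540624
  x_2 = 0.716618 - 0.084631/2.540624 = 0.683307
Iteration 3:
  f(0.683307) = 0.002349
  f'(0.683307) = 2.400725
  x_3 = 0.683307 - 0.002349/2.400725 = 0.682329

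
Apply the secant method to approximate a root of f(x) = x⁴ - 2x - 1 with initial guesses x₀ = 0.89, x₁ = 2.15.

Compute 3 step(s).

f(x) = x⁴ - 2x - 1
x₀ = 0.89, x₁ = 2.15

Secant formula: x_{n+1} = x_n - f(x_n)(x_n - x_{n-1})/(f(x_n) - f(x_{n-1}))

Iteration 1:
  f(0.890000) = -2.152578
  f(2.150000) = 16.067506
  x_2 = 2.150000 - 16.067506×(2.150000 - 0.890000)/(16.067506 - (-2.152578))
       = 1.038860
Iteration 2:
  f(2.150000) = 16.067506
  f(1.038860) = -1.912982
  x_3 = 1.038860 - (-1.912982)×(1.038860 - 2.150000)/(-1.912982 - 16.067506)
       = 1.157077
Iteration 3:
  f(1.038860) = -1.912982
  f(1.157077) = -1.521697
  x_4 = 1.157077 - (-1.521697)×(1.157077 - 1.038860)/(-1.521697 - (-1.912982))
       = 1.616817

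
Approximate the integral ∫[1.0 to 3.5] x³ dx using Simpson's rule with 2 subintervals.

f(x) = x³
a = 1.0, b = 3.5, n = 2
h = (b - a)/n = 1.250000

Simpson's rule: (h/3)[f(x₀) + 4f(x₁) + 2f(x₂) + ... + f(xₙ)]

x_0 = 1.0000, f(x_0) = 1.000000, coefficient = 1
x_1 = 2.2500, f(x_1) = 11.390625, coefficient = 4
x_2 = 3.5000, f(x_2) = 42.875000, coefficient = 1

I ≈ (1.250000/3) × 89.437500 = 37.265625
Exact value: 37.265625
Error: 0.000000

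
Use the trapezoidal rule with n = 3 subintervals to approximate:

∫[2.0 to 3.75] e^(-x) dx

f(x) = e^(-x)
a = 2.0, b = 3.75, n = 3
h = (b - a)/n = 0.583333

Trapezoidal rule: (h/2)[f(x₀) + 2f(x₁) + 2f(x₂) + ... + f(xₙ)]

x_0 = 2.0000, f(x_0) = 0.135335, coefficient = 1
x_1 = 2.5833, f(x_1) = 0.075522, coefficient = 2
x_2 = 3.1667, f(x_2) = 0.042144, coefficient = 2
x_3 = 3.7500, f(x_3) = 0.023518, coefficient = 1

I ≈ (0.583333/2) × 0.394184 = 0.114970
Exact value: 0.111818
Error: 0.003153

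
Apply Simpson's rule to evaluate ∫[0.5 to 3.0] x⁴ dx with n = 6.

f(x) = x⁴
a = 0.5, b = 3.0, n = 6
h = (b - a)/n = 0.416667

Simpson's rule: (h/3)[f(x₀) + 4f(x₁) + 2f(x₂) + ... + f(xₙ)]

x_0 = 0.5000, f(x_0) = 0.062500, coefficient = 1
x_1 = 0.9167, f(x_1) = 0.706067, coefficient = 4
x_2 = 1.3333, f(x_2) = 3.160494, coefficient = 2
x_3 = 1.7500, f(x_3) = 9.378906, coefficient = 4
x_4 = 2.1667, f(x_4) = 22.037809, coefficient = 2
x_5 = 2.5833, f(x_5) = 44.537085, coefficient = 4
x_6 = 3.0000, f(x_6) = 81.000000, coefficient = 1

I ≈ (0.416667/3) × 349.947338 = 48.603797
Exact value: 48.593750
Error: 0.010047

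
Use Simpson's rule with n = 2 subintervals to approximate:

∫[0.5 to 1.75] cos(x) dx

f(x) = cos(x)
a = 0.5, b = 1.75, n = 2
h = (b - a)/n = 0.625000

Simpson's rule: (h/3)[f(x₀) + 4f(x₁) + 2f(x₂) + ... + f(xₙ)]

x_0 = 0.5000, f(x_0) = 0.877583, coefficient = 1
x_1 = 1.1250, f(x_1) = 0.431177, coefficient = 4
x_2 = 1.7500, f(x_2) = -0.178246, coefficient = 1

I ≈ (0.625000/3) × 2.424043 = 0.505009
Exact value: 0.504560
Error: 0.000448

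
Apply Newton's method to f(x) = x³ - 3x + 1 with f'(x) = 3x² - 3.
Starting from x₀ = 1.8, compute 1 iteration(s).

f(x) = x³ - 3x + 1
f'(x) = 3x² - 3
x₀ = 1.8

Newton-Raphson formula: x_{n+1} = x_n - f(x_n)/f'(x_n)

Iteration 1:
  f(1.800000) = 1.432000
  f'(1.800000) = 6.720000
  x_1 = 1.800000 - 1.432000/6.720000 = 1.586905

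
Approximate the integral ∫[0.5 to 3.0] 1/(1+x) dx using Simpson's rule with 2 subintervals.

f(x) = 1/(1+x)
a = 0.5, b = 3.0, n = 2
h = (b - a)/n = 1.250000

Simpson's rule: (h/3)[f(x₀) + 4f(x₁) + 2f(x₂) + ... + f(xₙ)]

x_0 = 0.5000, f(x_0) = 0.666667, coefficient = 1
x_1 = 1.7500, f(x_1) = 0.363636, coefficient = 4
x_2 = 3.0000, f(x_2) = 0.250000, coefficient = 1

I ≈ (1.250000/3) × 2.371212 = 0.988005
Exact value: 0.980829
Error: 0.007176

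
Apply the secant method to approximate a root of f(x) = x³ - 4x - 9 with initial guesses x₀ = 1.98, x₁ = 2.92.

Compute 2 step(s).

f(x) = x³ - 4x - 9
x₀ = 1.98, x₁ = 2.92

Secant formula: x_{n+1} = x_n - f(x_n)(x_n - x_{n-1})/(f(x_n) - f(x_{n-1}))

Iteration 1:
  f(1.980000) = -9.157608
  f(2.920000) = 4.217088
  x_2 = 2.920000 - 4.217088×(2.920000 - 1.980000)/(4.217088 - (-9.157608))
       = 2.623615
Iteration 2:
  f(2.920000) = 4.217088
  f(2.623615) = -1.435189
  x_3 = 2.623615 - (-1.435189)×(2.623615 - 2.920000)/(-1.435189 - 4.217088)
       = 2.698871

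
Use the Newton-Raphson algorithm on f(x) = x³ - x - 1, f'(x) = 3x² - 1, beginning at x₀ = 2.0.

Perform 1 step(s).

f(x) = x³ - x - 1
f'(x) = 3x² - 1
x₀ = 2.0

Newton-Raphson formula: x_{n+1} = x_n - f(x_n)/f'(x_n)

Iteration 1:
  f(2.000000) = 5.000000
  f'(2.000000) = 11.000000
  x_1 = 2.000000 - 5.000000/11.000000 = 1.545455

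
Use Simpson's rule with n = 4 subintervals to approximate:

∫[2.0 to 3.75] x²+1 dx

f(x) = x²+1
a = 2.0, b = 3.75, n = 4
h = (b - a)/n = 0.437500

Simpson's rule: (h/3)[f(x₀) + 4f(x₁) + 2f(x₂) + ... + f(xₙ)]

x_0 = 2.0000, f(x_0) = 5.000000, coefficient = 1
x_1 = 2.4375, f(x_1) = 6.941406, coefficient = 4
x_2 = 2.8750, f(x_2) = 9.265625, coefficient = 2
x_3 = 3.3125, f(x_3) = 11.972656, coefficient = 4
x_4 = 3.7500, f(x_4) = 15.062500, coefficient = 1

I ≈ (0.437500/3) × 114.250000 = 16.661458
Exact value: 16.661458
Error: 0.000000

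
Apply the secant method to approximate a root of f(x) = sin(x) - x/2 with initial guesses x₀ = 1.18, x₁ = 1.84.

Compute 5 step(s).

f(x) = sin(x) - x/2
x₀ = 1.18, x₁ = 1.84

Secant formula: x_{n+1} = x_n - f(x_n)(x_n - x_{n-1})/(f(x_n) - f(x_{n-1}))

Iteration 1:
  f(1.180000) = 0.334606
  f(1.840000) = 0.043983
  x_2 = 1.840000 - 0.043983×(1.840000 - 1.180000)/(0.043983 - 0.334606)
       = 1.939885
Iteration 2:
  f(1.840000) = 0.043983
  f(1.939885) = -0.037286
  x_3 = 1.939885 - (-0.037286)×(1.939885 - 1.840000)/(-0.037286 - 0.043983)
       = 1.894058
Iteration 3:
  f(1.939885) = -0.037286
  f(1.894058) = 0.001175
  x_4 = 1.894058 - 0.001175×(1.894058 - 1.939885)/(0.001175 - (-0.037286))
       = 1.895458
Iteration 4:
  f(1.894058) = 0.001175
  f(1.895458) = 0.000029
  x_5 = 1.895458 - 0.000029×(1.895458 - 1.894058)/(0.000029 - 0.001175)
       = 1.895494
Iteration 5:
  f(1.895458) = 0.000029
  f(1.895494) = 0.000000
  x_6 = 1.895494 - 0.000000×(1.895494 - 1.895458)/(0.000000 - 0.000029)
       = 1.895494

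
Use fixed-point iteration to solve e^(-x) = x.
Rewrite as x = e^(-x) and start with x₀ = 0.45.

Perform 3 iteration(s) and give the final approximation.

Equation: e^(-x) = x
Fixed-point form: x = e^(-x)
x₀ = 0.45

x_1 = g(0.450000) = 0.637628
x_2 = g(0.637628) = 0.528545
x_3 = g(0.528545) = 0.589462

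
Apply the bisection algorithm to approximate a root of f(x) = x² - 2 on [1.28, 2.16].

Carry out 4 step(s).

f(x) = x² - 2
Initial interval: [1.28, 2.16]

Iteration 1:
  c_1 = (1.280000 + 2.160000)/2 = 1.720000
  f(c_1) = f(1.720000) = 0.958400
  f(a) × f(c) < 0, new interval: [1.280000, 1.720000]
Iteration 2:
  c_2 = (1.280000 + 1.720000)/2 = 1.500000
  f(c_2) = f(1.500000) = 0.250000
  f(a) × f(c) < 0, new interval: [1.280000, 1.500000]
Iteration 3:
  c_3 = (1.280000 + 1.500000)/2 = 1.390000
  f(c_3) = f(1.390000) = -0.067900
  f(a) × f(c) ≥ 0, new interval: [1.390000, 1.500000]
Iteration 4:
  c_4 = (1.390000 + 1.500000)/2 = 1.445000
  f(c_4) = f(1.445000) = 0.088025
  f(a) × f(c) < 0, new interval: [1.390000, 1.445000]

After 4 iteration(s), the approximation is c_4 = 1.445000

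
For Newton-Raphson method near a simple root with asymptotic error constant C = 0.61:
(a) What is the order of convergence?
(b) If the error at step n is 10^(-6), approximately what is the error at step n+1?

(a) Newton-Raphson has quadratic (order 2) convergence near simple roots.
    This means |e_{n+1}| ≈ C|e_n|².

(b) With |e_n| = 10^(-6) and C = 0.61:
    |e_{n+1}| ≈ 0.61 × (10^(-6))² = 0.61 × 10^(-12)

(a) 2 (quadratic); (b) |e_{n+1}| ≈ 6.100e-13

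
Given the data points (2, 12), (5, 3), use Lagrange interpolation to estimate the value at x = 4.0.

Lagrange interpolation formula:
P(x) = Σ yᵢ × Lᵢ(x)
where Lᵢ(x) = Π_{j≠i} (x - xⱼ)/(xᵢ - xⱼ)

L_0(4.0) = (4.0 - 5)/(2 - 5) = 0.333333
L_1(4.0) = (4.0 - 2)/(5 - 2) = 0.666667

P(4.0) = 12×L_0(4.0) + 3×L_1(4.0)
P(4.0) = 6.000000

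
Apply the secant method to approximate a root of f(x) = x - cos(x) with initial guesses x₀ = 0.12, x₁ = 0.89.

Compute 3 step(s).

f(x) = x - cos(x)
x₀ = 0.12, x₁ = 0.89

Secant formula: x_{n+1} = x_n - f(x_n)(x_n - x_{n-1})/(f(x_n) - f(x_{n-1}))

Iteration 1:
  f(0.120000) = -0.872809
  f(0.890000) = 0.260588
  x_2 = 0.890000 - 0.260588×(0.890000 - 0.120000)/(0.260588 - (-0.872809))
       = 0.712963
Iteration 2:
  f(0.890000) = 0.260588
  f(0.712963) = -0.043464
  x_3 = 0.712963 - (-0.043464)×(0.712963 - 0.890000)/(-0.043464 - 0.260588)
       = 0.738270
Iteration 3:
  f(0.712963) = -0.043464
  f(0.738270) = -0.001363
  x_4 = 0.738270 - (-0.001363)×(0.738270 - 0.712963)/(-0.001363 - (-0.043464))
       = 0.739090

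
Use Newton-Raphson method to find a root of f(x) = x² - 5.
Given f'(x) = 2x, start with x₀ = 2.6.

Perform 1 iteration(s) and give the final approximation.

f(x) = x² - 5
f'(x) = 2x
x₀ = 2.6

Newton-Raphson formula: x_{n+1} = x_n - f(x_n)/f'(x_n)

Iteration 1:
  f(2.600000) = 1.760000
  f'(2.600000) = 5.200000
  x_1 = 2.600000 - 1.760000/5.200000 = 2.261538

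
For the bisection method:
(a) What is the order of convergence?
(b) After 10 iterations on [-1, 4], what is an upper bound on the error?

(a) Bisection has linear (order 1) convergence; the error is halved each step.

(b) Error bound = (b-a)/2^n = (4 - (-1))/2^{10}
    = 5/2^{10}

(a) 1 (linear); (b) error ≤ 4.88e-03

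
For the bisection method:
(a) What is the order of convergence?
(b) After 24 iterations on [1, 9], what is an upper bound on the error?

(a) Bisection has linear (order 1) convergence; the error is halved each step.

(b) Error bound = (b-a)/2^n = (9 - 1)/2^{24}
    = 8/2^{24}

(a) 1 (linear); (b) error ≤ 4.77e-07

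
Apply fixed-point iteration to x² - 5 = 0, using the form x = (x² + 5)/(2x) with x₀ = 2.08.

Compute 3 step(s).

Equation: x² - 5 = 0
Fixed-point form: x = (x² + 5)/(2x)
x₀ = 2.08

x_1 = g(2.080000) = 2.241923
x_2 = g(2.241923) = 2.236076
x_3 = g(2.236076) = 2.236068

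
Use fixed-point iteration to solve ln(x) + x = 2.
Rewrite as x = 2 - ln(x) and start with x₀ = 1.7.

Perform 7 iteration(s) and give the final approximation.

Equation: ln(x) + x = 2
Fixed-point form: x = 2 - ln(x)
x₀ = 1.7

x_1 = g(1.700000) = 1.469372
x_2 = g(1.469372) = 1.615165
x_3 = g(1.615165) = 1.520563
x_4 = g(1.520563) = 1.580919
x_5 = g(1.580919) = 1.541993
x_6 = g(1.541993) = 1.566924
x_7 = g(1.566924) = 1.550886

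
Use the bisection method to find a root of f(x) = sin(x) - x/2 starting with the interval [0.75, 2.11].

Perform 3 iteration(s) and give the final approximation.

f(x) = sin(x) - x/2
Initial interval: [0.75, 2.11]

Iteration 1:
  c_1 = (0.750000 + 2.110000)/2 = 1.430000
  f(c_1) = f(1.430000) = 0.275105
  f(a) × f(c) ≥ 0, new interval: [1.430000, 2.110000]
Iteration 2:
  c_2 = (1.430000 + 2.110000)/2 = 1.770000
  f(c_2) = f(1.770000) = 0.095224
  f(a) × f(c) ≥ 0, new interval: [1.770000, 2.110000]
Iteration 3:
  c_3 = (1.770000 + 2.110000)/2 = 1.940000
  f(c_3) = f(1.940000) = -0.037385
  f(a) × f(c) < 0, new interval: [1.770000, 1.940000]

After 3 iteration(s), the approximation is c_3 = 1.940000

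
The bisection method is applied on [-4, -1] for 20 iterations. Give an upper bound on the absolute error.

Bisection error bound: |error| ≤ (b-a)/2^n
|error| ≤ (-1 - (-4))/2^20 = 3/2^20
|error| ≤ 0.0000028610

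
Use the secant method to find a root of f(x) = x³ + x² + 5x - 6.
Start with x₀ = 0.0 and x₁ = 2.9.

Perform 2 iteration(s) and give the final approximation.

f(x) = x³ + x² + 5x - 6
x₀ = 0.0, x₁ = 2.9

Secant formula: x_{n+1} = x_n - f(x_n)(x_n - x_{n-1})/(f(x_n) - f(x_{n-1}))

Iteration 1:
  f(0.000000) = -6.000000
  f(2.900000) = 41.299000
  x_2 = 2.900000 - 41.299000×(2.900000 - 0.000000)/(41.299000 - (-6.000000))
       = 0.367872
Iteration 2:
  f(2.900000) = 41.299000
  f(0.367872) = -3.975523
  x_3 = 0.367872 - (-3.975523)×(0.367872 - 2.900000)/(-3.975523 - 41.299000)
       = 0.590217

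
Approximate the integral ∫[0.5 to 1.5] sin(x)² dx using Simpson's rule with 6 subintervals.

f(x) = sin(x)²
a = 0.5, b = 1.5, n = 6
h = (b - a)/n = 0.166667

Simpson's rule: (h/3)[f(x₀) + 4f(x₁) + 2f(x₂) + ... + f(xₙ)]

x_0 = 0.5000, f(x_0) = 0.229849, coefficient = 1
x_1 = 0.6667, f(x_1) = 0.382381, coefficient = 4
x_2 = 0.8333, f(x_2) = 0.547862, coefficient = 2
x_3 = 1.0000, f(x_3) = 0.708073, coefficient = 4
x_4 = 1.1667, f(x_4) = 0.845379, coefficient = 2
x_5 = 1.3333, f(x_5) = 0.944663, coefficient = 4
x_6 = 1.5000, f(x_6) = 0.994996, coefficient = 1

I ≈ (0.166667/3) × 12.151798 = 0.675100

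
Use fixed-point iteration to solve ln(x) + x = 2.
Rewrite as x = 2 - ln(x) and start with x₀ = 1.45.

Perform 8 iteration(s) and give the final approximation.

Equation: ln(x) + x = 2
Fixed-point form: x = 2 - ln(x)
x₀ = 1.45

x_1 = g(1.450000) = 1.628436
x_2 = g(1.628436) = 1.512380
x_3 = g(1.512380) = 1.586316
x_4 = g(1.586316) = 1.538586
x_5 = g(1.538586) = 1.569136
x_6 = g(1.569136) = 1.549475
x_7 = g(1.549475) = 1.562084
x_8 = g(1.562084) = 1.553979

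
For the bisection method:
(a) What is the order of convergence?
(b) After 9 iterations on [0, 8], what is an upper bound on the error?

(a) Bisection has linear (order 1) convergence; the error is halved each step.

(b) Error bound = (b-a)/2^n = (8 - 0)/2^{9}
    = 8/2^{9}

(a) 1 (linear); (b) error ≤ 1.56e-02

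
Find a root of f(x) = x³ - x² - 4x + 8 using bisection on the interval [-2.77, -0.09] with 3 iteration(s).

f(x) = x³ - x² - 4x + 8
Initial interval: [-2.77, -0.09]

Iteration 1:
  c_1 = (-2.770000 + (-0.090000))/2 = -1.430000
  f(c_1) = f(-1.430000) = 8.750893
  f(a) × f(c) < 0, new interval: [-2.770000, -1.430000]
Iteration 2:
  c_2 = (-2.770000 + (-1.430000))/2 = -2.100000
  f(c_2) = f(-2.100000) = 2.729000
  f(a) × f(c) < 0, new interval: [-2.770000, -2.100000]
Iteration 3:
  c_3 = (-2.770000 + (-2.100000))/2 = -2.435000
  f(c_3) = f(-2.435000) = -2.626888
  f(a) × f(c) ≥ 0, new interval: [-2.435000, -2.100000]

After 3 iteration(s), the approximation is c_3 = -2.435000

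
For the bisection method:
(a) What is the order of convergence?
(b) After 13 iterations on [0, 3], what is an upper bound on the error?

(a) Bisection has linear (order 1) convergence; the error is halved each step.

(b) Error bound = (b-a)/2^n = (3 - 0)/2^{13}
    = 3/2^{13}

(a) 1 (linear); (b) error ≤ 3.66e-04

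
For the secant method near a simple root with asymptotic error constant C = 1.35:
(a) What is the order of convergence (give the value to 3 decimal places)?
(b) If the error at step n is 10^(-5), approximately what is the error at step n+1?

(a) Secant method has superlinear convergence with order φ = (1+√5)/2 ≈ 1.618.
    This means |e_{n+1}| ≈ C|e_n|^1.618.

(b) With |e_n| = 10^(-5) and C = 1.35:
    |e_{n+1}| ≈ 1.35 × (10^(-5))^1.618 = 1.35 × 10^(-8.09)

(a) ≈ 1.618 (golden ratio); (b) |e_{n+1}| ≈ 1.097e-08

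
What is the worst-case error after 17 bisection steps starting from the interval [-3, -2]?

Bisection error bound: |error| ≤ (b-a)/2^n
|error| ≤ (-2 - (-3))/2^17 = 1/2^17
|error| ≤ 0.0000076294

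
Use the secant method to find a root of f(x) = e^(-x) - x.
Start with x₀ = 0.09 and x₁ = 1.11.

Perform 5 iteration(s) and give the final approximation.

f(x) = e^(-x) - x
x₀ = 0.09, x₁ = 1.11

Secant formula: x_{n+1} = x_n - f(x_n)(x_n - x_{n-1})/(f(x_n) - f(x_{n-1}))

Iteration 1:
  f(0.090000) = 0.823931
  f(1.110000) = -0.780441
  x_2 = 1.110000 - (-0.780441)×(1.110000 - 0.090000)/(-0.780441 - 0.823931)
       = 0.613825
Iteration 2:
  f(1.110000) = -0.780441
  f(0.613825) = -0.072548
  x_3 = 0.613825 - (-0.072548)×(0.613825 - 1.110000)/(-0.072548 - (-0.780441))
       = 0.562974
Iteration 3:
  f(0.613825) = -0.072548
  f(0.562974) = 0.006538
  x_4 = 0.562974 - 0.006538×(0.562974 - 0.613825)/(0.006538 - (-0.072548))
       = 0.567178
Iteration 4:
  f(0.562974) = 0.006538
  f(0.567178) = -0.000055
  x_5 = 0.567178 - (-0.000055)×(0.567178 - 0.562974)/(-0.000055 - 0.006538)
       = 0.567143
Iteration 5:
  f(0.567178) = -0.000055
  f(0.567143) = 0.000000
  x_6 = 0.567143 - 0.000000×(0.567143 - 0.567178)/(0.000000 - (-0.000055))
       = 0.567143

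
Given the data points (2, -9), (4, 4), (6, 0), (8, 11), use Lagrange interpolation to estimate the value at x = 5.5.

Lagrange interpolation formula:
P(x) = Σ yᵢ × Lᵢ(x)
where Lᵢ(x) = Π_{j≠i} (x - xⱼ)/(xᵢ - xⱼ)

L_0(5.5) = (5.5 - 4)/(2 - 4) × (5.5 - 6)/(2 - 6) × (5.5 - 8)/(2 - 8) = -0.039062
L_1(5.5) = (5.5 - 2)/(4 - 2) × (5.5 - 6)/(4 - 6) × (5.5 - 8)/(4 - 8) = 0.273438
L_2(5.5) = (5.5 - 2)/(6 - 2) × (5.5 - 4)/(6 - 4) × (5.5 - 8)/(6 - 8) = 0.820312
L_3(5.5) = (5.5 - 2)/(8 - 2) × (5.5 - 4)/(8 - 4) × (5.5 - 6)/(8 - 6) = -0.054688

P(5.5) = (-9)×L_0(5.5) + 4×L_1(5.5) + 0×L_2(5.5) + 11×L_3(5.5)
P(5.5) = 0.843750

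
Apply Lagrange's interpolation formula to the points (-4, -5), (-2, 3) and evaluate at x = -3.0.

Lagrange interpolation formula:
P(x) = Σ yᵢ × Lᵢ(x)
where Lᵢ(x) = Π_{j≠i} (x - xⱼ)/(xᵢ - xⱼ)

L_0(-3.0) = (-3.0 - (-2))/(-4 - (-2)) = 0.500000
L_1(-3.0) = (-3.0 - (-4))/(-2 - (-4)) = 0.500000

P(-3.0) = (-5)×L_0(-3.0) + 3×L_1(-3.0)
P(-3.0) = -1.000000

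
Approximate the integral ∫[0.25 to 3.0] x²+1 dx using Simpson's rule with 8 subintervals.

f(x) = x²+1
a = 0.25, b = 3.0, n = 8
h = (b - a)/n = 0.343750

Simpson's rule: (h/3)[f(x₀) + 4f(x₁) + 2f(x₂) + ... + f(xₙ)]

x_0 = 0.2500, f(x_0) = 1.062500, coefficient = 1
x_1 = 0.5938, f(x_1) = 1.352539, coefficient = 4
x_2 = 0.9375, f(x_2) = 1.878906, coefficient = 2
x_3 = 1.2812, f(x_3) = 2.641602, coefficient = 4
x_4 = 1.6250, f(x_4) = 3.640625, coefficient = 2
x_5 = 1.9688, f(x_5) = 4.875977, coefficient = 4
x_6 = 2.3125, f(x_6) = 6.347656, coefficient = 2
x_7 = 2.6562, f(x_7) = 8.055664, coefficient = 4
x_8 = 3.0000, f(x_8) = 10.000000, coefficient = 1

I ≈ (0.343750/3) × 102.500000 = 11.744792
Exact value: 11.744792
Error: 0.000000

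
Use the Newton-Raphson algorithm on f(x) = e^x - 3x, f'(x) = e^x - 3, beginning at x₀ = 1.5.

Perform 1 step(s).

f(x) = e^x - 3x
f'(x) = e^x - 3
x₀ = 1.5

Newton-Raphson formula: x_{n+1} = x_n - f(x_n)/f'(x_n)

Iteration 1:
  f(1.500000) = -0.018311
  f'(1.500000) = 1.481689
  x_1 = 1.500000 - (-0.018311)/1.481689 = 1.512358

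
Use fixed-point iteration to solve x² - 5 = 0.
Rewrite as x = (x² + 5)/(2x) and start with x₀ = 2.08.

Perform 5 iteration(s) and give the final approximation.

Equation: x² - 5 = 0
Fixed-point form: x = (x² + 5)/(2x)
x₀ = 2.08

x_1 = g(2.080000) = 2.241923
x_2 = g(2.241923) = 2.236076
x_3 = g(2.236076) = 2.236068
x_4 = g(2.236068) = 2.236068
x_5 = g(2.236068) = 2.236068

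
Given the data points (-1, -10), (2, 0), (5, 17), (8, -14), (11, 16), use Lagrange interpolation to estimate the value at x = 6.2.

Lagrange interpolation formula:
P(x) = Σ yᵢ × Lᵢ(x)
where Lᵢ(x) = Π_{j≠i} (x - xⱼ)/(xᵢ - xⱼ)

L_0(6.2) = (6.2 - 2)/(-1 - 2) × (6.2 - 5)/(-1 - 5) × (6.2 - 8)/(-1 - 8) × (6.2 - 11)/(-1 - 11) = 0.022400
L_1(6.2) = (6.2 - (-1))/(2 - (-1)) × (6.2 - 5)/(2 - 5) × (6.2 - 8)/(2 - 8) × (6.2 - 11)/(2 - 11) = -0.153600
L_2(6.2) = (6.2 - (-1))/(5 - (-1)) × (6.2 - 2)/(5 - 2) × (6.2 - 8)/(5 - 8) × (6.2 - 11)/(5 - 11) = 0.806400
L_3(6.2) = (6.2 - (-1))/(8 - (-1)) × (6.2 - 2)/(8 - 2) × (6.2 - 5)/(8 - 5) × (6.2 - 11)/(8 - 11) = 0.358400
L_4(6.2) = (6.2 - (-1))/(11 - (-1)) × (6.2 - 2)/(11 - 2) × (6.2 - 5)/(11 - 5) × (6.2 - 8)/(11 - 8) = -0.033600

P(6.2) = (-10)×L_0(6.2) + 0×L_1(6.2) + 17×L_2(6.2) + (-14)×L_3(6.2) + 16×L_4(6.2)
P(6.2) = 7.929600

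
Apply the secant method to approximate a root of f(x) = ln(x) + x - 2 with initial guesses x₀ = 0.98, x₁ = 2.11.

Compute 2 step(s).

f(x) = ln(x) + x - 2
x₀ = 0.98, x₁ = 2.11

Secant formula: x_{n+1} = x_n - f(x_n)(x_n - x_{n-1})/(f(x_n) - f(x_{n-1}))

Iteration 1:
  f(0.980000) = -1.040203
  f(2.110000) = 0.856688
  x_2 = 2.110000 - 0.856688×(2.110000 - 0.980000)/(0.856688 - (-1.040203))
       = 1.599661
Iteration 2:
  f(2.110000) = 0.856688
  f(1.599661) = 0.069453
  x_3 = 1.599661 - 0.069453×(1.599661 - 2.110000)/(0.069453 - 0.856688)
       = 1.554637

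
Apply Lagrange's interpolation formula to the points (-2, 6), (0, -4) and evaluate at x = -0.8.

Lagrange interpolation formula:
P(x) = Σ yᵢ × Lᵢ(x)
where Lᵢ(x) = Π_{j≠i} (x - xⱼ)/(xᵢ - xⱼ)

L_0(-0.8) = (-0.8 - 0)/(-2 - 0) = 0.400000
L_1(-0.8) = (-0.8 - (-2))/(0 - (-2)) = 0.600000

P(-0.8) = 6×L_0(-0.8) + (-4)×L_1(-0.8)
P(-0.8) = 0.000000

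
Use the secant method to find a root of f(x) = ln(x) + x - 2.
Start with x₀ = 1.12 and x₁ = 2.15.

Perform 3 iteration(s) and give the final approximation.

f(x) = ln(x) + x - 2
x₀ = 1.12, x₁ = 2.15

Secant formula: x_{n+1} = x_n - f(x_n)(x_n - x_{n-1})/(f(x_n) - f(x_{n-1}))

Iteration 1:
  f(1.120000) = -0.766671
  f(2.150000) = 0.915468
  x_2 = 2.150000 - 0.915468×(2.150000 - 1.120000)/(0.915468 - (-0.766671))
       = 1.589445
Iteration 2:
  f(2.150000) = 0.915468
  f(1.589445) = 0.052830
  x_3 = 1.589445 - 0.052830×(1.589445 - 2.150000)/(0.052830 - 0.915468)
       = 1.555115
Iteration 3:
  f(1.589445) = 0.052830
  f(1.555115) = -0.003335
  x_4 = 1.555115 - (-0.003335)×(1.555115 - 1.589445)/(-0.003335 - 0.052830)
       = 1.557154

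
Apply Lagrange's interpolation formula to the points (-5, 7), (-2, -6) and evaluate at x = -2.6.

Lagrange interpolation formula:
P(x) = Σ yᵢ × Lᵢ(x)
where Lᵢ(x) = Π_{j≠i} (x - xⱼ)/(xᵢ - xⱼ)

L_0(-2.6) = (-2.6 - (-2))/(-5 - (-2)) = 0.200000
L_1(-2.6) = (-2.6 - (-5))/(-2 - (-5)) = 0.800000

P(-2.6) = 7×L_0(-2.6) + (-6)×L_1(-2.6)
P(-2.6) = -3.400000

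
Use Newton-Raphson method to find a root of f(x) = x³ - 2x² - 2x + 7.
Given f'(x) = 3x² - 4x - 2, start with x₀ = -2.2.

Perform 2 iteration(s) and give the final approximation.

f(x) = x³ - 2x² - 2x + 7
f'(x) = 3x² - 4x - 2
x₀ = -2.2

Newton-Raphson formula: x_{n+1} = x_n - f(x_n)/f'(x_n)

Iteration 1:
  f(-2.200000) = -8.928000
  f'(-2.200000) = 21.320000
  x_1 = -2.200000 - (-8.928000)/21.320000 = -1.781238
Iteration 2:
  f(-1.781238) = -1.434673
  f'(-1.781238) = 14.643382
  x_2 = -1.781238 - (-1.434673)/14.643382 = -1.683264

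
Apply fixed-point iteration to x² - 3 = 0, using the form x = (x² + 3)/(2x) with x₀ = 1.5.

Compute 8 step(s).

Equation: x² - 3 = 0
Fixed-point form: x = (x² + 3)/(2x)
x₀ = 1.5

x_1 = g(1.500000) = 1.750000
x_2 = g(1.750000) = 1.732143
x_3 = g(1.732143) = 1.732051
x_4 = g(1.732051) = 1.732051
x_5 = g(1.732051) = 1.732051
x_6 = g(1.732051) = 1.732051
x_7 = g(1.732051) = 1.732051
x_8 = g(1.732051) = 1.732051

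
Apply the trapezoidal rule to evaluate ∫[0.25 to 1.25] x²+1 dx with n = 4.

f(x) = x²+1
a = 0.25, b = 1.25, n = 4
h = (b - a)/n = 0.250000

Trapezoidal rule: (h/2)[f(x₀) + 2f(x₁) + 2f(x₂) + ... + f(xₙ)]

x_0 = 0.2500, f(x_0) = 1.062500, coefficient = 1
x_1 = 0.5000, f(x_1) = 1.250000, coefficient = 2
x_2 = 0.7500, f(x_2) = 1.562500, coefficient = 2
x_3 = 1.0000, f(x_3) = 2.000000, coefficient = 2
x_4 = 1.2500, f(x_4) = 2.562500, coefficient = 1

I ≈ (0.250000/2) × 13.250000 = 1.656250
Exact value: 1.645833
Error: 0.010417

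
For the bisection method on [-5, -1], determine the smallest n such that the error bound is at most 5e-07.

We need (b-a)/2^n ≤ 5e-07
(-1 - (-5))/2^n ≤ 5e-07
4/2^n ≤ 5e-07
2^n ≥ 8000000
n ≥ log₂(8000000) = 22.93
n ≥ 23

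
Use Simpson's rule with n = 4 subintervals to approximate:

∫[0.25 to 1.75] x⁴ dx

f(x) = x⁴
a = 0.25, b = 1.75, n = 4
h = (b - a)/n = 0.375000

Simpson's rule: (h/3)[f(x₀) + 4f(x₁) + 2f(x₂) + ... + f(xₙ)]

x_0 = 0.2500, f(x_0) = 0.003906, coefficient = 1
x_1 = 0.6250, f(x_1) = 0.152588, coefficient = 4
x_2 = 1.0000, f(x_2) = 1.000000, coefficient = 2
x_3 = 1.3750, f(x_3) = 3.574463, coefficient = 4
x_4 = 1.7500, f(x_4) = 9.378906, coefficient = 1

I ≈ (0.375000/3) × 26.291016 = 3.286377
Exact value: 3.282422
Error: 0.003955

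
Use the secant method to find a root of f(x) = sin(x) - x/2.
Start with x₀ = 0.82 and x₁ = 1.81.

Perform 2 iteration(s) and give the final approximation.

f(x) = sin(x) - x/2
x₀ = 0.82, x₁ = 1.81

Secant formula: x_{n+1} = x_n - f(x_n)(x_n - x_{n-1})/(f(x_n) - f(x_{n-1}))

Iteration 1:
  f(0.820000) = 0.321146
  f(1.810000) = 0.066527
  x_2 = 1.810000 - 0.066527×(1.810000 - 0.820000)/(0.066527 - 0.321146)
       = 2.068668
Iteration 2:
  f(1.810000) = 0.066527
  f(2.068668) = -0.155733
  x_3 = 2.068668 - (-0.155733)×(2.068668 - 1.810000)/(-0.155733 - 0.066527)
       = 1.887425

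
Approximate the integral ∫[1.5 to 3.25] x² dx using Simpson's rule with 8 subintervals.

f(x) = x²
a = 1.5, b = 3.25, n = 8
h = (b - a)/n = 0.218750

Simpson's rule: (h/3)[f(x₀) + 4f(x₁) + 2f(x₂) + ... + f(xₙ)]

x_0 = 1.5000, f(x_0) = 2.250000, coefficient = 1
x_1 = 1.7188, f(x_1) = 2.954102, coefficient = 4
x_2 = 1.9375, f(x_2) = 3.753906, coefficient = 2
x_3 = 2.1562, f(x_3) = 4.649414, coefficient = 4
x_4 = 2.3750, f(x_4) = 5.640625, coefficient = 2
x_5 = 2.5938, f(x_5) = 6.727539, coefficient = 4
x_6 = 2.8125, f(x_6) = 7.910156, coefficient = 2
x_7 = 3.0312, f(x_7) = 9.188477, coefficient = 4
x_8 = 3.2500, f(x_8) = 10.562500, coefficient = 1

I ≈ (0.218750/3) × 141.500000 = 10.317708
Exact value: 10.317708
Error: 0.000000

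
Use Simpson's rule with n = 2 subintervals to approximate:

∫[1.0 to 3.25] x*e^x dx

f(x) = x*e^x
a = 1.0, b = 3.25, n = 2
h = (b - a)/n = 1.125000

Simpson's rule: (h/3)[f(x₀) + 4f(x₁) + 2f(x₂) + ... + f(xₙ)]

x_0 = 1.0000, f(x_0) = 2.718282, coefficient = 1
x_1 = 2.1250, f(x_1) = 17.792407, coefficient = 4
x_2 = 3.2500, f(x_2) = 83.818605, coefficient = 1

I ≈ (1.125000/3) × 157.706515 = 59.139943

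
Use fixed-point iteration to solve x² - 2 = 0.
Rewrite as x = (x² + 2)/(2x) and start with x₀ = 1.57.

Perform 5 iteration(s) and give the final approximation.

Equation: x² - 2 = 0
Fixed-point form: x = (x² + 2)/(2x)
x₀ = 1.57

x_1 = g(1.570000) = 1.421943
x_2 = g(1.421943) = 1.414235
x_3 = g(1.414235) = 1.414214
x_4 = g(1.414214) = 1.414214
x_5 = g(1.414214) = 1.414214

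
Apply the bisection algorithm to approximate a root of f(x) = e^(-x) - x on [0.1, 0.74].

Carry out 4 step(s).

f(x) = e^(-x) - x
Initial interval: [0.1, 0.74]

Iteration 1:
  c_1 = (0.100000 + 0.740000)/2 = 0.420000
  f(c_1) = f(0.420000) = 0.237047
  f(a) × f(c) ≥ 0, new interval: [0.420000, 0.740000]
Iteration 2:
  c_2 = (0.420000 + 0.740000)/2 = 0.580000
  f(c_2) = f(0.580000) = -0.020102
  f(a) × f(c) < 0, new interval: [0.420000, 0.580000]
Iteration 3:
  c_3 = (0.420000 + 0.580000)/2 = 0.500000
  f(c_3) = f(0.500000) = 0.106531
  f(a) × f(c) ≥ 0, new interval: [0.500000, 0.580000]
Iteration 4:
  c_4 = (0.500000 + 0.580000)/2 = 0.540000
  f(c_4) = f(0.540000) = 0.042748
  f(a) × f(c) ≥ 0, new interval: [0.540000, 0.580000]

After 4 iteration(s), the approximation is c_4 = 0.540000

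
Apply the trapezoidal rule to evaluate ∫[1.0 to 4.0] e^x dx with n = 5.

f(x) = e^x
a = 1.0, b = 4.0, n = 5
h = (b - a)/n = 0.600000

Trapezoidal rule: (h/2)[f(x₀) + 2f(x₁) + 2f(x₂) + ... + f(xₙ)]

x_0 = 1.0000, f(x_0) = 2.718282, coefficient = 1
x_1 = 1.6000, f(x_1) = 4.953032, coefficient = 2
x_2 = 2.2000, f(x_2) = 9.025013, coefficient = 2
x_3 = 2.8000, f(x_3) = 16.444647, coefficient = 2
x_4 = 3.4000, f(x_4) = 29.964100, coefficient = 2
x_5 = 4.0000, f(x_5) = 54.598150, coefficient = 1

I ≈ (0.600000/2) × 178.090017 = 53.427005
Exact value: 51.879868
Error: 1.547137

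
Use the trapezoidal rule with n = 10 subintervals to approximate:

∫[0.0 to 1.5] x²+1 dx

f(x) = x²+1
a = 0.0, b = 1.5, n = 10
h = (b - a)/n = 0.150000

Trapezoidal rule: (h/2)[f(x₀) + 2f(x₁) + 2f(x₂) + ... + f(xₙ)]

x_0 = 0.0000, f(x_0) = 1.000000, coefficient = 1
x_1 = 0.1500, f(x_1) = 1.022500, coefficient = 2
x_2 = 0.3000, f(x_2) = 1.090000, coefficient = 2
x_3 = 0.4500, f(x_3) = 1.202500, coefficient = 2
x_4 = 0.6000, f(x_4) = 1.360000, coefficient = 2
x_5 = 0.7500, f(x_5) = 1.562500, coefficient = 2
x_6 = 0.9000, f(x_6) = 1.810000, coefficient = 2
x_7 = 1.0500, f(x_7) = 2.102500, coefficient = 2
x_8 = 1.2000, f(x_8) = 2.440000, coefficient = 2
x_9 = 1.3500, f(x_9) = 2.822500, coefficient = 2
x_10 = 1.5000, f(x_10) = 3.250000, coefficient = 1

I ≈ (0.150000/2) × 35.075000 = 2.630625
Exact value: 2.625000
Error: 0.005625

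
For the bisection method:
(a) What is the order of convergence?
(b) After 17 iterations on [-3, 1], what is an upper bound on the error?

(a) Bisection has linear (order 1) convergence; the error is halved each step.

(b) Error bound = (b-a)/2^n = (1 - (-3))/2^{17}
    = 4/2^{17}

(a) 1 (linear); (b) error ≤ 3.05e-05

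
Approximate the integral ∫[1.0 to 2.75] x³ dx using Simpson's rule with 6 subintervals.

f(x) = x³
a = 1.0, b = 2.75, n = 6
h = (b - a)/n = 0.291667

Simpson's rule: (h/3)[f(x₀) + 4f(x₁) + 2f(x₂) + ... + f(xₙ)]

x_0 = 1.0000, f(x_0) = 1.000000, coefficient = 1
x_1 = 1.2917, f(x_1) = 2.155020, coefficient = 4
x_2 = 1.5833, f(x_2) = 3.969329, coefficient = 2
x_3 = 1.8750, f(x_3) = 6.591797, coefficient = 4
x_4 = 2.1667, f(x_4) = 10.171296, coefficient = 2
x_5 = 2.4583, f(x_5) = 14.856698, coefficient = 4
x_6 = 2.7500, f(x_6) = 20.796875, coefficient = 1

I ≈ (0.291667/3) × 144.492188 = 14.047852
Exact value: 14.047852
Error: 0.000000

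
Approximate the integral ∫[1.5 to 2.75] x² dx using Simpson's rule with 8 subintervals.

f(x) = x²
a = 1.5, b = 2.75, n = 8
h = (b - a)/n = 0.156250

Simpson's rule: (h/3)[f(x₀) + 4f(x₁) + 2f(x₂) + ... + f(xₙ)]

x_0 = 1.5000, f(x_0) = 2.250000, coefficient = 1
x_1 = 1.6562, f(x_1) = 2.743164, coefficient = 4
x_2 = 1.8125, f(x_2) = 3.285156, coefficient = 2
x_3 = 1.9688, f(x_3) = 3.875977, coefficient = 4
x_4 = 2.1250, f(x_4) = 4.515625, coefficient = 2
x_5 = 2.2812, f(x_5) = 5.204102, coefficient = 4
x_6 = 2.4375, f(x_6) = 5.941406, coefficient = 2
x_7 = 2.5938, f(x_7) = 6.727539, coefficient = 4
x_8 = 2.7500, f(x_8) = 7.562500, coefficient = 1

I ≈ (0.156250/3) × 111.500000 = 5.807292
Exact value: 5.807292
Error: 0.000000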